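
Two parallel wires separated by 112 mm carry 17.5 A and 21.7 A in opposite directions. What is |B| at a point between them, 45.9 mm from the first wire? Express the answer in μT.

B ≈ 142 μT

Each long wire gives B = μ₀I/(2πd). Distances are d₁ = 0.0459 m and d₂ = 0.0661 m.
B₁ = 7.63×10⁻⁵ T, B₂ = 6.57×10⁻⁵ T.
Between antiparallel currents both contributions point the same way, so they add. B = B₁ + B₂ = 7.63×10⁻⁵ + 6.57×10⁻⁵ = 1.42×10⁻⁴ T.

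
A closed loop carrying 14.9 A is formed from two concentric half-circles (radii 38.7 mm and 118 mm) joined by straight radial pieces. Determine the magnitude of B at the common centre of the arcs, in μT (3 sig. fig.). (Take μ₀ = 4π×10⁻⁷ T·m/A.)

B ≈ 81.3 μT

The radial connectors point toward the centre, so dl × r̂ = 0 and they contribute nothing.
Each semicircle gives μ₀I/(4R): inner arc 1.21×10⁻⁴ T, outer arc 3.97×10⁻⁵ T.
The two arcs carry current in opposite angular senses, so their fields oppose: B = |1.21×10⁻⁴ − 3.97×10⁻⁵| = 8.13×10⁻⁵ T.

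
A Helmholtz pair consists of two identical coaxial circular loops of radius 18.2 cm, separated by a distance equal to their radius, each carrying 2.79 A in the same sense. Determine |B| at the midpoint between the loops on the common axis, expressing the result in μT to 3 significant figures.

B ≈ 13.8 μT

Each loop contributes B = μ₀IR²/[2(R²+z²)^(3/2)] on the axis, with z measured from that loop.
Loop 1 (z = 0.091 m): B₁ = 6.89×10⁻⁶ T. Loop 2 (z = 0.091 m): B₂ = 6.89×10⁻⁶ T.
The fields add: B = B₁ + B₂ = 1.38×10⁻⁵ T.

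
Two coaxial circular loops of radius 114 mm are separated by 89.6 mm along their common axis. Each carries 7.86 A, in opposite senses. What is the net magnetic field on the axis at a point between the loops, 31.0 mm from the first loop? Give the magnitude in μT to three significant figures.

Each loop contributes B = μ₀IR²/[2(R²+z²)^(3/2)] on the axis, with z measured from that loop.
Loop 1 (z = 0.031 m): B₁ = 3.89×10⁻⁵ T. Loop 2 (z = 0.0586 m): B₂ = 3.05×10⁻⁵ T.
The fields oppose: B = |B₁ − B₂| = 8.45×10⁻⁶ T.

B ≈ 8.45 μT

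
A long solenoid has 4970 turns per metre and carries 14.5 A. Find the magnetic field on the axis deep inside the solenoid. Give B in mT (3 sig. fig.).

Inside a long solenoid, B = μ₀nI with n = 4970 turns/m.
B = 4π×10⁻⁷ × 4970 × 14.5 = 9.06×10⁻² T.

B ≈ 90.6 mT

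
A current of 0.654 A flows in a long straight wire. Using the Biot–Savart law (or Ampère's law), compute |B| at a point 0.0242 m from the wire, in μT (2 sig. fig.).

For an infinitely long straight wire, B = μ₀I/(2πd).
B = (4π×10⁻⁷ × 0.654) / (2π × 0.0242) = 5.40×10⁻⁶ T.

B ≈ 5.4 μT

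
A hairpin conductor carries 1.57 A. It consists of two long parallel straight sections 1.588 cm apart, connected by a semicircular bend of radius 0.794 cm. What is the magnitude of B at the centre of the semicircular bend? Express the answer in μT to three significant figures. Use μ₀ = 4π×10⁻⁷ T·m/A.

The semicircular arc contributes B_arc = μ₀I·π/(4πR) = μ₀I/(4R) = 6.21×10⁻⁵ T.
Each semi-infinite lead is at perpendicular distance R = 0.00794 m from the centre, with the perpendicular foot at its near end, so it contributes μ₀I/(4πR); both point the same way, together 3.95×10⁻⁵ T.
Arc and leads all point the same direction: B = 6.21×10⁻⁵ + 3.95×10⁻⁵ = 1.02×10⁻⁴ T.

B ≈ 102 μT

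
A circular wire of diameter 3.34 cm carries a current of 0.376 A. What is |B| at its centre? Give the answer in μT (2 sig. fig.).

B ≈ 14 μT

At the centre of a circular loop the Biot–Savart law gives B = μ₀I/(2R) (so R = 0.0167 m).
B = (4π×10⁻⁷ × 0.376) / (2 × 0.0167) = 1.41×10⁻⁵ T.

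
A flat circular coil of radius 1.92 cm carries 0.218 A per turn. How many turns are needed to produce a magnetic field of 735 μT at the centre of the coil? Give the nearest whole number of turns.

N = 103

For an N-turn coil, B = Nμ₀I/(2R). A single turn gives B₁ = 7.13×10⁻⁶ T with R = 0.0192 m.
N = B/B₁ = 7.35×10⁻⁴ / 7.13×10⁻⁶ = 103.03.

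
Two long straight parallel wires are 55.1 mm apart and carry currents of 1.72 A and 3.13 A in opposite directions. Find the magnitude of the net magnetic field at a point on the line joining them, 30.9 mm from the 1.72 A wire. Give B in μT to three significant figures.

B ≈ 37.0 μT

Each long wire gives B = μ₀I/(2πd). Distances are d₁ = 0.0309 m and d₂ = 0.0242 m.
B₁ = 1.11×10⁻⁵ T, B₂ = 2.59×10⁻⁵ T.
Between antiparallel currents both contributions point the same way, so they add. B = B₁ + B₂ = 1.11×10⁻⁵ + 2.59×10⁻⁵ = 3.70×10⁻⁵ T.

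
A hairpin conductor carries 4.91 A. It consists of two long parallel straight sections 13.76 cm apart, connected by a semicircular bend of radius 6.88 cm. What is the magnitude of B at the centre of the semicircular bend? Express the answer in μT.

The semicircular arc contributes B_arc = μ₀I·π/(4πR) = μ₀I/(4R) = 2.24×10⁻⁵ T.
Each semi-infinite lead is at perpendicular distance R = 0.0688 m from the centre, with the perpendicular foot at its near end, so it contributes μ₀I/(4πR); both point the same way, together 1.43×10⁻⁵ T.
Arc and leads all point the same direction: B = 2.24×10⁻⁵ + 1.43×10⁻⁵ = 3.67×10⁻⁵ T.

B ≈ 36.7 μT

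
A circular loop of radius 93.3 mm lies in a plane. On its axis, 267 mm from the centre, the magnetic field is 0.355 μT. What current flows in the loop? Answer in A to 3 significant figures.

I ≈ 1.47 A

On the axis of a loop, B = μ₀IR²/[2(R²+z²)^(3/2)], so I = 2B(R²+z²)^(3/2)/(μ₀R²).
R² + z² = 0.008705 + 0.07129 = 0.07999 m²; raised to 3/2 gives 2.26×10⁻² m³.
I = 2 × 3.55×10⁻⁷ × 2.26×10⁻² / (1.26×10⁻⁶ × 0.008705) = 1.47 A.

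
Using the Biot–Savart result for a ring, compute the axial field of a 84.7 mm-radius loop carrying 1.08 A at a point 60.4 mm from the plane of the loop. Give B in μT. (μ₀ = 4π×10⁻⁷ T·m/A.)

B ≈ 4.32 μT

On the axis of a circular loop, B = μ₀IR² / [2(R²+z²)^(3/2)].
R² + z² = (0.0847)² + (0.0604)² = 0.01082 m², and (R²+z²)^(3/2) = 1.13×10⁻³ m³.
B = (4π×10⁻⁷ × 1.08 × 0.007174) / (2 × 1.13×10⁻³) = 4.32×10⁻⁶ T.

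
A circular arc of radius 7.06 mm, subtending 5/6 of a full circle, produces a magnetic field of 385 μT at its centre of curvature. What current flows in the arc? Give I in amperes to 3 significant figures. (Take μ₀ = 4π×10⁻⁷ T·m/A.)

I ≈ 5.19 A

For a circular arc, B = μ₀Iφ/(4πR) with φ in radians; here φ = 5.236 rad.
So I = 4πRB/(μ₀φ) = 4π × 0.00706 × 3.85×10⁻⁴ / (4π×10⁻⁷ × 5.236) = 5.19 A.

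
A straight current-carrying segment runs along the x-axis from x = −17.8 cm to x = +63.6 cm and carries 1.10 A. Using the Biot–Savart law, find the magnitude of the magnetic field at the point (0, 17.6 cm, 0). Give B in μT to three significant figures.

For a finite straight segment, B = (μ₀I/4πd)(sinθ₁ + sinθ₂), where θ₁, θ₂ are the angles from the perpendicular to each end.
The perpendicular distance is d = 0.176 m; the end-offsets along the wire are a = 0.178 m and b = 0.636 m.
sinθ₁ = 0.178/√(0.178²+0.176²) = 0.7111; sinθ₂ = 0.636/√(0.636²+0.176²) = 0.9638.
B = (4π×10⁻⁷ × 1.10) / (4π × 0.176) × (0.7111 + 0.9638) = 1.05×10⁻⁶ T.

B ≈ 1.05 μT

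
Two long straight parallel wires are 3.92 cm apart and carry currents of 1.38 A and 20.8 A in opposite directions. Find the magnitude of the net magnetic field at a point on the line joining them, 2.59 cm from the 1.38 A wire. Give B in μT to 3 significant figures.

B ≈ 323 μT

Each long wire gives B = μ₀I/(2πd). Distances are d₁ = 0.0259 m and d₂ = 0.0133 m.
B₁ = 1.07×10⁻⁵ T, B₂ = 3.13×10⁻⁴ T.
Between antiparallel currents both contributions point the same way, so they add. B = B₁ + B₂ = 1.07×10⁻⁵ + 3.13×10⁻⁴ = 3.23×10⁻⁴ T.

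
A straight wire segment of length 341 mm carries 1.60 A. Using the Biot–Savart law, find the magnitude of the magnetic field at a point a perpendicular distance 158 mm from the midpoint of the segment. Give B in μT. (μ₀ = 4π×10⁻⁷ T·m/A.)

For a finite straight segment, B = (μ₀I/4πd)(sinθ₁ + sinθ₂), where θ₁, θ₂ are the angles from the perpendicular to each end.
The perpendicular from the point meets the wire at its midpoint, so each end is L/2 = 0.1705 m away along the wire.
sinθ₁ = 0.1705/√(0.1705²+0.158²) = 0.7335; sinθ₂ = 0.1705/√(0.1705²+0.158²) = 0.7335.
B = (4π×10⁻⁷ × 1.60) / (4π × 0.158) × (0.7335 + 0.7335) = 1.49×10⁻⁶ T.

B ≈ 1.49 μT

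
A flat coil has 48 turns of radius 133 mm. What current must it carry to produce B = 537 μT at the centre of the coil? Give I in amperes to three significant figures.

I ≈ 2.37 A

For an N-turn coil, B = Nμ₀I/(2R) with R = 0.133 m, so I = 2RB/(Nμ₀) = 2 × 0.133 × 5.37×10⁻⁴ / (48 × 4π×10⁻⁷) = 2.37 A.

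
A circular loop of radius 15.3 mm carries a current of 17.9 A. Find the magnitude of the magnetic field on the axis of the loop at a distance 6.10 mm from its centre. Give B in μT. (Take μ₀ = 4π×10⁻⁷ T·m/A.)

B ≈ 589 μT

On the axis of a circular loop, B = μ₀IR² / [2(R²+z²)^(3/2)].
R² + z² = (0.0153)² + (0.0061)² = 0.0002713 m², and (R²+z²)^(3/2) = 4.47×10⁻⁶ m³.
B = (4π×10⁻⁷ × 17.9 × 0.0002341) / (2 × 4.47×10⁻⁶) = 5.89×10⁻⁴ T.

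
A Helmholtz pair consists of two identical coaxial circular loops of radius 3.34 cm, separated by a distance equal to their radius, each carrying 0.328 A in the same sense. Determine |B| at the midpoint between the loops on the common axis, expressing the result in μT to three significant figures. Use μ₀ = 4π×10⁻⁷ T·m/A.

B ≈ 8.83 μT

Each loop contributes B = μ₀IR²/[2(R²+z²)^(3/2)] on the axis, with z measured from that loop.
Loop 1 (z = 0.0167 m): B₁ = 4.42×10⁻⁶ T. Loop 2 (z = 0.0167 m): B₂ = 4.42×10⁻⁶ T.
The fields add: B = B₁ + B₂ = 8.83×10⁻⁶ T.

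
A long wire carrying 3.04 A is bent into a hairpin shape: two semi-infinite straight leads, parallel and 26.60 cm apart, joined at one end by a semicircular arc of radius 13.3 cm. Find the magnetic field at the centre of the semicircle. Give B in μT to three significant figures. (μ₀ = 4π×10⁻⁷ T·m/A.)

B ≈ 11.8 μT

The semicircular arc contributes B_arc = μ₀I·π/(4πR) = μ₀I/(4R) = 7.18×10⁻⁶ T.
Each semi-infinite lead is at perpendicular distance R = 0.133 m from the centre, with the perpendicular foot at its near end, so it contributes μ₀I/(4πR); both point the same way, together 4.57×10⁻⁶ T.
Arc and leads all point the same direction: B = 7.18×10⁻⁶ + 4.57×10⁻⁶ = 1.18×10⁻⁵ T.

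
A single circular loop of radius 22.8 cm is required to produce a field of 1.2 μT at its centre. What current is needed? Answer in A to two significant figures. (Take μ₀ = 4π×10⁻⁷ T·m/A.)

At the centre of a circular loop B = μ₀I/(2R), so I = 2RB/μ₀.
With R = 0.228 m, I = 2 × 0.228 × 1.20×10⁻⁶ / (4π×10⁻⁷) = 0.435 A.

I ≈ 0.44 A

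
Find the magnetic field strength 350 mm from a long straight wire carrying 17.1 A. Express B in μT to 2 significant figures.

B ≈ 9.8 μT

For an infinitely long straight wire, B = μ₀I/(2πd).
B = (4π×10⁻⁷ × 17.1) / (2π × 0.35) = 9.77×10⁻⁶ T.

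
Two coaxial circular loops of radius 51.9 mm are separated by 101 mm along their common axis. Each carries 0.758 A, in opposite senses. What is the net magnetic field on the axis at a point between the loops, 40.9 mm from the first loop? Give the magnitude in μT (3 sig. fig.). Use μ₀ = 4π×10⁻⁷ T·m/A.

B ≈ 1.88 μT

Each loop contributes B = μ₀IR²/[2(R²+z²)^(3/2)] on the axis, with z measured from that loop.
Loop 1 (z = 0.0409 m): B₁ = 4.45×10⁻⁶ T. Loop 2 (z = 0.0601 m): B₂ = 2.56×10⁻⁶ T.
The fields oppose: B = |B₁ − B₂| = 1.88×10⁻⁶ T.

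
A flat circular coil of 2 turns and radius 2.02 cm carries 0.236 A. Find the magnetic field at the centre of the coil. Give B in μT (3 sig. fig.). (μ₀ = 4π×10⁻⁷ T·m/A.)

B ≈ 14.7 μT

For an N-turn flat coil, B = Nμ₀I/(2R) with R = 0.0202 m.
B = 2 × 7.34×10⁻⁶ T = 1.47×10⁻⁵ T.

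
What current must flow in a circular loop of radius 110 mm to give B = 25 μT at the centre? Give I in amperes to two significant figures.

I ≈ 4.4 A

At the centre of a circular loop B = μ₀I/(2R), so I = 2RB/μ₀.
With R = 0.11 m, I = 2 × 0.11 × 2.50×10⁻⁵ / (4π×10⁻⁷) = 4.38 A.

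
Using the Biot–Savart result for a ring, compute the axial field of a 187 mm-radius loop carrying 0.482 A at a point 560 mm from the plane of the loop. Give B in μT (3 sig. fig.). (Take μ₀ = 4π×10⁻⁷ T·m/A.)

On the axis of a circular loop, B = μ₀IR² / [2(R²+z²)^(3/2)].
R² + z² = (0.187)² + (0.56)² = 0.3486 m², and (R²+z²)^(3/2) = 0.206 m³.
B = (4π×10⁻⁷ × 0.482 × 0.03497) / (2 × 0.206) = 5.15×10⁻⁸ T.

B ≈ 0.0515 μT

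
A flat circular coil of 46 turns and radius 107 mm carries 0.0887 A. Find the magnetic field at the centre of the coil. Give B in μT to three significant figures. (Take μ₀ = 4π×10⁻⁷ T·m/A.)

For an N-turn flat coil, B = Nμ₀I/(2R) with R = 0.107 m.
B = 46 × 5.21×10⁻⁷ T = 2.40×10⁻⁵ T.

B ≈ 24.0 μT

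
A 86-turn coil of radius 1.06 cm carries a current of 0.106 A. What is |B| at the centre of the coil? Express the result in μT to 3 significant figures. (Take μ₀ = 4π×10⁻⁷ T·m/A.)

For an N-turn flat coil, B = Nμ₀I/(2R) with R = 0.0106 m.
B = 86 × 6.28×10⁻⁶ T = 5.40×10⁻⁴ T.

B ≈ 540 μT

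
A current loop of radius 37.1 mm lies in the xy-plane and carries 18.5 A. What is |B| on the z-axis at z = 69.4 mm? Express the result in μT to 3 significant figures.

B ≈ 32.8 μT

On the axis of a circular loop, B = μ₀IR² / [2(R²+z²)^(3/2)].
R² + z² = (0.0371)² + (0.0694)² = 0.006193 m², and (R²+z²)^(3/2) = 4.87×10⁻⁴ m³.
B = (4π×10⁻⁷ × 18.5 × 0.001376) / (2 × 4.87×10⁻⁴) = 3.28×10⁻⁵ T.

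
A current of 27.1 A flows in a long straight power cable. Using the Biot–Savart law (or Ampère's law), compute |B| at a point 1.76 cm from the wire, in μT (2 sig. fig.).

For an infinitely long straight wire, B = μ₀I/(2πd).
B = (4π×10⁻⁷ × 27.1) / (2π × 0.0176) = 3.08×10⁻⁴ T.

B ≈ 310 μT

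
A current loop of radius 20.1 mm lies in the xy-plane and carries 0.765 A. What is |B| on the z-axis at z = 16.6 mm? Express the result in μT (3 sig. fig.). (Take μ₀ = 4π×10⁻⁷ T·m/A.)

B ≈ 11.0 μT

On the axis of a circular loop, B = μ₀IR² / [2(R²+z²)^(3/2)].
R² + z² = (0.0201)² + (0.0166)² = 0.0006796 m², and (R²+z²)^(3/2) = 1.77×10⁻⁵ m³.
B = (4π×10⁻⁷ × 0.765 × 0.000404) / (2 × 1.77×10⁻⁵) = 1.10×10⁻⁵ T.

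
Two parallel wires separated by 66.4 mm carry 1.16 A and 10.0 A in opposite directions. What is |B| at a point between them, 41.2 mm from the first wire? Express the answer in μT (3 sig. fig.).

Each long wire gives B = μ₀I/(2πd). Distances are d₁ = 0.0412 m and d₂ = 0.0252 m.
B₁ = 5.63×10⁻⁶ T, B₂ = 7.94×10⁻⁵ T.
Between antiparallel currents both contributions point the same way, so they add. B = B₁ + B₂ = 5.63×10⁻⁶ + 7.94×10⁻⁵ = 8.50×10⁻⁵ T.

B ≈ 85.0 μT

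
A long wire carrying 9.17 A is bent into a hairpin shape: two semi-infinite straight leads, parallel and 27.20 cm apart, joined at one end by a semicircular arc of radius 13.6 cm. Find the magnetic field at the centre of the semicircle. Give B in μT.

B ≈ 34.7 μT

The semicircular arc contributes B_arc = μ₀I·π/(4πR) = μ₀I/(4R) = 2.12×10⁻⁵ T.
Each semi-infinite lead is at perpendicular distance R = 0.136 m from the centre, with the perpendicular foot at its near end, so it contributes μ₀I/(4πR); both point the same way, together 1.35×10⁻⁵ T.
Arc and leads all point the same direction: B = 2.12×10⁻⁵ + 1.35×10⁻⁵ = 3.47×10⁻⁵ T.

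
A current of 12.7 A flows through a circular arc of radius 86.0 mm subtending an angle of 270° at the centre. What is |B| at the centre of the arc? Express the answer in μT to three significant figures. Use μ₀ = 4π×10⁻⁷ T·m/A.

The Biot–Savart field of a circular arc at its centre is B = μ₀Iφ/(4πR), with φ = 4.712 rad.
B = (4π×10⁻⁷ × 12.7 × 4.712) / (4π × 0.086) = 6.96×10⁻⁵ T.

B ≈ 69.6 μT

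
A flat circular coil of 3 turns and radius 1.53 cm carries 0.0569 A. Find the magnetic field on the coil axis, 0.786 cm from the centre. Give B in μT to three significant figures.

B ≈ 4.93 μT

For an N-turn flat coil, B = Nμ₀IR²/[2(R²+z²)^(3/2)] with R = 0.0153 m, z = 0.00786 m.
B = 3 × 1.64×10⁻⁶ T = 4.93×10⁻⁶ T.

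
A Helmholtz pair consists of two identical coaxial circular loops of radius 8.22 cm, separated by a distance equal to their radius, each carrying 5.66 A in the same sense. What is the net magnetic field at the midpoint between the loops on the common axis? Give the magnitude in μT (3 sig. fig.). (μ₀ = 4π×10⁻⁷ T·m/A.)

B ≈ 61.9 μT

Each loop contributes B = μ₀IR²/[2(R²+z²)^(3/2)] on the axis, with z measured from that loop.
Loop 1 (z = 0.0411 m): B₁ = 3.10×10⁻⁵ T. Loop 2 (z = 0.0411 m): B₂ = 3.10×10⁻⁵ T.
The fields add: B = B₁ + B₂ = 6.19×10⁻⁵ T.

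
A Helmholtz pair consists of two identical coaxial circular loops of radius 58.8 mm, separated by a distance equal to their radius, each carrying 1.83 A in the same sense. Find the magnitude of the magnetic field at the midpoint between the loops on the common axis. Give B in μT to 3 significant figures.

B ≈ 28.0 μT

Each loop contributes B = μ₀IR²/[2(R²+z²)^(3/2)] on the axis, with z measured from that loop.
Loop 1 (z = 0.0294 m): B₁ = 1.40×10⁻⁵ T. Loop 2 (z = 0.0294 m): B₂ = 1.40×10⁻⁵ T.
The fields add: B = B₁ + B₂ = 2.80×10⁻⁵ T.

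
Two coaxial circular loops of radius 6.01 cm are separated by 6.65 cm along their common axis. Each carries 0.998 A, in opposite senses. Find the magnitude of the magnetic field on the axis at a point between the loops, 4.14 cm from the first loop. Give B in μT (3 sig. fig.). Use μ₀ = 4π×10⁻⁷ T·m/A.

B ≈ 2.37 μT

Each loop contributes B = μ₀IR²/[2(R²+z²)^(3/2)] on the axis, with z measured from that loop.
Loop 1 (z = 0.0414 m): B₁ = 5.83×10⁻⁶ T. Loop 2 (z = 0.0251 m): B₂ = 8.20×10⁻⁶ T.
The fields oppose: B = |B₁ − B₂| = 2.37×10⁻⁶ T.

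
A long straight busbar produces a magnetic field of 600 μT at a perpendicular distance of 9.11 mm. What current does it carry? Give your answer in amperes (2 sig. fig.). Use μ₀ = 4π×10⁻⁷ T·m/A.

For a long straight wire B = μ₀I/(2πd), so I = 2πdB/μ₀.
I = 2π × 0.00911 × 6.00×10⁻⁴ / (4π×10⁻⁷) = 27.3 A.

I ≈ 27 A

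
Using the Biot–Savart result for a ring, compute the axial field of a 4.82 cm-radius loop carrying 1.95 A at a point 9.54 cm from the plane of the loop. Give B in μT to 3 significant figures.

B ≈ 2.33 μT

On the axis of a circular loop, B = μ₀IR² / [2(R²+z²)^(3/2)].
R² + z² = (0.0482)² + (0.0954)² = 0.01142 m², and (R²+z²)^(3/2) = 1.22×10⁻³ m³.
B = (4π×10⁻⁷ × 1.95 × 0.002323) / (2 × 1.22×10⁻³) = 2.33×10⁻⁶ T.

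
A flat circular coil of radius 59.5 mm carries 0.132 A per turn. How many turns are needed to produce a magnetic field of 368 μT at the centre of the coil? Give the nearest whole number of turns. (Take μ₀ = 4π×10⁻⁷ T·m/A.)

For an N-turn coil, B = Nμ₀I/(2R). A single turn gives B₁ = 1.39×10⁻⁶ T with R = 0.0595 m.
N = B/B₁ = 3.68×10⁻⁴ / 1.39×10⁻⁶ = 264.00.

N = 264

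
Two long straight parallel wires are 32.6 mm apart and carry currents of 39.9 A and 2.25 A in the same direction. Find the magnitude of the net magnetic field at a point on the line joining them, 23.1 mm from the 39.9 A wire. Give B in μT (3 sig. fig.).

B ≈ 298 μT

Each long wire gives B = μ₀I/(2πd). Distances are d₁ = 0.0231 m and d₂ = 0.0095 m.
B₁ = 3.45×10⁻⁴ T, B₂ = 4.74×10⁻⁵ T.
Between parallel currents the two contributions point in opposite directions, so they subtract. B = |B₁ − B₂| = |3.45×10⁻⁴ − 4.74×10⁻⁵| = 2.98×10⁻⁴ T.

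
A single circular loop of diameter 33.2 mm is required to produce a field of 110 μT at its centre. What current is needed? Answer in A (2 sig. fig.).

At the centre of a circular loop B = μ₀I/(2R), so I = 2RB/μ₀.
With R = 0.0166 m, I = 2 × 0.0166 × 1.10×10⁻⁴ / (4π×10⁻⁷) = 2.91 A.

I ≈ 2.9 A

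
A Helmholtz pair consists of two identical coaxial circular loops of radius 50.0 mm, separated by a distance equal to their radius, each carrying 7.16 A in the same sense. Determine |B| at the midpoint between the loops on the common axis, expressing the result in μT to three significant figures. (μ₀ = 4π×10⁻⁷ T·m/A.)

B ≈ 129 μT

Each loop contributes B = μ₀IR²/[2(R²+z²)^(3/2)] on the axis, with z measured from that loop.
Loop 1 (z = 0.025 m): B₁ = 6.44×10⁻⁵ T. Loop 2 (z = 0.025 m): B₂ = 6.44×10⁻⁵ T.
The fields add: B = B₁ + B₂ = 1.29×10⁻⁴ T.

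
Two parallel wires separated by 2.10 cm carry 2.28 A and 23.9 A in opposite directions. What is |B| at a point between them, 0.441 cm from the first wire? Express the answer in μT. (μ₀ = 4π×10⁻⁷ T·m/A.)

Each long wire gives B = μ₀I/(2πd). Distances are d₁ = 0.00441 m and d₂ = 0.01659 m.
B₁ = 1.03×10⁻⁴ T, B₂ = 2.88×10⁻⁴ T.
Between antiparallel currents both contributions point the same way, so they add. B = B₁ + B₂ = 1.03×10⁻⁴ + 2.88×10⁻⁴ = 3.92×10⁻⁴ T.

B ≈ 392 μT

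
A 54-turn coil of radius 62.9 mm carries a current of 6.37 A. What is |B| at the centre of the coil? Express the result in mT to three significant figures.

B ≈ 3.44 mT

For an N-turn flat coil, B = Nμ₀I/(2R) with R = 0.0629 m.
B = 54 × 6.36×10⁻⁵ T = 3.44×10⁻³ T.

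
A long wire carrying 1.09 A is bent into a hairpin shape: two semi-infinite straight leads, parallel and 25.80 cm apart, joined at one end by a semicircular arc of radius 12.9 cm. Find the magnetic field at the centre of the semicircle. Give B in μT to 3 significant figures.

The semicircular arc contributes B_arc = μ₀I·π/(4πR) = μ₀I/(4R) = 2.65×10⁻⁶ T.
Each semi-infinite lead is at perpendicular distance R = 0.129 m from the centre, with the perpendicular foot at its near end, so it contributes μ₀I/(4πR); both point the same way, together 1.69×10⁻⁶ T.
Arc and leads all point the same direction: B = 2.65×10⁻⁶ + 1.69×10⁻⁶ = 4.34×10⁻⁶ T.

B ≈ 4.34 μT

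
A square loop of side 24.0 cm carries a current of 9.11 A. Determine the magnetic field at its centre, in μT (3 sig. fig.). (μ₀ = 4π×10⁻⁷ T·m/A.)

B ≈ 42.9 μT

Each side is a finite straight segment at perpendicular distance d = a/(2 tan(π/4)) = 0.12 m from the centre, with end-angles ±π/4.
One side contributes B₁ = (μ₀I/4πd)·2 sin(π/4) = 1.07×10⁻⁵ T.
All 4 sides add in the same direction: B = 4 × 1.07×10⁻⁵ = 4.29×10⁻⁵ T.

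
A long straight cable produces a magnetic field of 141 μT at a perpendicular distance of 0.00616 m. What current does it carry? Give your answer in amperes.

I ≈ 4.34 A

For a long straight wire B = μ₀I/(2πd), so I = 2πdB/μ₀.
I = 2π × 0.00616 × 1.41×10⁻⁴ / (4π×10⁻⁷) = 4.34 A.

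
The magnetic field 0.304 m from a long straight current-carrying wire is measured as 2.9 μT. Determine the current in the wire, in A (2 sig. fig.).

I ≈ 4.4 A

For a long straight wire B = μ₀I/(2πd), so I = 2πdB/μ₀.
I = 2π × 0.304 × 2.90×10⁻⁶ / (4π×10⁻⁷) = 4.41 A.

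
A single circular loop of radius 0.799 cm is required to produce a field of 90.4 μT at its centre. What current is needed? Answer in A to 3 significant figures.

I ≈ 1.15 A

At the centre of a circular loop B = μ₀I/(2R), so I = 2RB/μ₀.
With R = 0.00799 m, I = 2 × 0.00799 × 9.04×10⁻⁵ / (4π×10⁻⁷) = 1.15 A.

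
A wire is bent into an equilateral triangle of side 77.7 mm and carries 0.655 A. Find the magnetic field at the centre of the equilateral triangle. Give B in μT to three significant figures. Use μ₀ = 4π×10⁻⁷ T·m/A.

B ≈ 15.2 μT

Each side is a finite straight segment at perpendicular distance d = a/(2 tan(π/3)) = 0.02243 m from the centre, with end-angles ±π/3.
One side contributes B₁ = (μ₀I/4πd)·2 sin(π/3) = 5.06×10⁻⁶ T.
All 3 sides add in the same direction: B = 3 × 5.06×10⁻⁶ = 1.52×10⁻⁵ T.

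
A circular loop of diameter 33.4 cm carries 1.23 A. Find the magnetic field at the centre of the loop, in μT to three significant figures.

At the centre of a circular loop the Biot–Savart law gives B = μ₀I/(2R) (so R = 0.167 m).
B = (4π×10⁻⁷ × 1.23) / (2 × 0.167) = 4.63×10⁻⁶ T.

B ≈ 4.63 μT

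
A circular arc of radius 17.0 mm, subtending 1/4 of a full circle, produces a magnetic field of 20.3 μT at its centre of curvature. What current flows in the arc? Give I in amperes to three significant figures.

I ≈ 2.20 A

For a circular arc, B = μ₀Iφ/(4πR) with φ in radians; here φ = 1.571 rad.
So I = 4πRB/(μ₀φ) = 4π × 0.017 × 2.03×10⁻⁵ / (4π×10⁻⁷ × 1.571) = 2.20 A.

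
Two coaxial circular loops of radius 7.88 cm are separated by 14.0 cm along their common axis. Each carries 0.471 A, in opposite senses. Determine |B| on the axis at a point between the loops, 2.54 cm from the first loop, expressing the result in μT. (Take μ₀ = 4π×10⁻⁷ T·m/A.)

Each loop contributes B = μ₀IR²/[2(R²+z²)^(3/2)] on the axis, with z measured from that loop.
Loop 1 (z = 0.0254 m): B₁ = 3.24×10⁻⁶ T. Loop 2 (z = 0.1146 m): B₂ = 6.83×10⁻⁷ T.
The fields oppose: B = |B₁ − B₂| = 2.55×10⁻⁶ T.

B ≈ 2.55 μT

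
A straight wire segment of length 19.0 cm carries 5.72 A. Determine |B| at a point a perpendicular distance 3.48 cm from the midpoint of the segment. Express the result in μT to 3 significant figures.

B ≈ 30.9 μT

For a finite straight segment, B = (μ₀I/4πd)(sinθ₁ + sinθ₂), where θ₁, θ₂ are the angles from the perpendicular to each end.
The perpendicular from the point meets the wire at its midpoint, so each end is L/2 = 0.095 m away along the wire.
sinθ₁ = 0.095/√(0.095²+0.0348²) = 0.9390; sinθ₂ = 0.095/√(0.095²+0.0348²) = 0.9390.
B = (4π×10⁻⁷ × 5.72) / (4π × 0.0348) × (0.9390 + 0.9390) = 3.09×10⁻⁵ T.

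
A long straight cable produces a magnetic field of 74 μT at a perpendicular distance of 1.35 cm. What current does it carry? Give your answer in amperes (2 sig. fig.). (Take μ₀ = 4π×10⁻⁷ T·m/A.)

For a long straight wire B = μ₀I/(2πd), so I = 2πdB/μ₀.
I = 2π × 0.0135 × 7.40×10⁻⁵ / (4π×10⁻⁷) = 5.00 A.

I ≈ 5.0 A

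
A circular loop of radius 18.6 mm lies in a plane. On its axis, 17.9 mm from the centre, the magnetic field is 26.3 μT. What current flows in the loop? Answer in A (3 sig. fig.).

On the axis of a loop, B = μ₀IR²/[2(R²+z²)^(3/2)], so I = 2B(R²+z²)^(3/2)/(μ₀R²).
R² + z² = 0.000346 + 0.0003204 = 0.0006664 m²; raised to 3/2 gives 1.72×10⁻⁵ m³.
I = 2 × 2.63×10⁻⁵ × 1.72×10⁻⁵ / (1.26×10⁻⁶ × 0.000346) = 2.08 A.

I ≈ 2.08 A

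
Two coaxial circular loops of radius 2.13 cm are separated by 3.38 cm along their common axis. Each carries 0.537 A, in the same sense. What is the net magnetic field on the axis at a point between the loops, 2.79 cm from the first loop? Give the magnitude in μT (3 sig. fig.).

B ≈ 17.7 μT

Each loop contributes B = μ₀IR²/[2(R²+z²)^(3/2)] on the axis, with z measured from that loop.
Loop 1 (z = 0.0279 m): B₁ = 3.54×10⁻⁶ T. Loop 2 (z = 0.0059 m): B₂ = 1.42×10⁻⁵ T.
The fields add: B = B₁ + B₂ = 1.77×10⁻⁵ T.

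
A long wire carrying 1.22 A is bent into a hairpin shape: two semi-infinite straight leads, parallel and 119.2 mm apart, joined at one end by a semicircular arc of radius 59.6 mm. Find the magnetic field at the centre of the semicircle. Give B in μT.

B ≈ 10.5 μT

The semicircular arc contributes B_arc = μ₀I·π/(4πR) = μ₀I/(4R) = 6.43×10⁻⁶ T.
Each semi-infinite lead is at perpendicular distance R = 0.0596 m from the centre, with the perpendicular foot at its near end, so it contributes μ₀I/(4πR); both point the same way, together 4.09×10⁻⁶ T.
Arc and leads all point the same direction: B = 6.43×10⁻⁶ + 4.09×10⁻⁶ = 1.05×10⁻⁵ T.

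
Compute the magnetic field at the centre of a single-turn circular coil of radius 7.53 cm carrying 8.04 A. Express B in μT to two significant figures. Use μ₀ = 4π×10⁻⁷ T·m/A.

B ≈ 67 μT

At the centre of a circular loop the Biot–Savart law gives B = μ₀I/(2R).
B = (4π×10⁻⁷ × 8.04) / (2 × 0.0753) = 6.71×10⁻⁵ T.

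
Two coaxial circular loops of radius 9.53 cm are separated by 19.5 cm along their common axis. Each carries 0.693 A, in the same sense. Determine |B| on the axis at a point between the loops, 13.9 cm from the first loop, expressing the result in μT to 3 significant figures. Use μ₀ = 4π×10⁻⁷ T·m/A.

B ≈ 3.75 μT

Each loop contributes B = μ₀IR²/[2(R²+z²)^(3/2)] on the axis, with z measured from that loop.
Loop 1 (z = 0.139 m): B₁ = 8.26×10⁻⁷ T. Loop 2 (z = 0.056 m): B₂ = 2.93×10⁻⁶ T.
The fields add: B = B₁ + B₂ = 3.75×10⁻⁶ T.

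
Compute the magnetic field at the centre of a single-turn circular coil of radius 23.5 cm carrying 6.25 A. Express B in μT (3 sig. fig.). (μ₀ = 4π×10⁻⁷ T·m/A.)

At the centre of a circular loop the Biot–Savart law gives B = μ₀I/(2R).
B = (4π×10⁻⁷ × 6.25) / (2 × 0.235) = 1.67×10⁻⁵ T.

B ≈ 16.7 μT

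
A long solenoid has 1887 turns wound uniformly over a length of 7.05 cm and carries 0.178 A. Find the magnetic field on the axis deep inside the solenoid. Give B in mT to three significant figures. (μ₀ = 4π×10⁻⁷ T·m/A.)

Inside a long solenoid, B = μ₀nI with n = 2.677×10⁴ turns/m.
B = 4π×10⁻⁷ × 2.677×10⁴ × 0.178 = 5.99×10⁻³ T.

B ≈ 5.99 mT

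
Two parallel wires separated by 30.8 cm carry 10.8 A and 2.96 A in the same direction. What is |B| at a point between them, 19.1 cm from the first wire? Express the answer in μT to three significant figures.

Each long wire gives B = μ₀I/(2πd). Distances are d₁ = 0.191 m and d₂ = 0.117 m.
B₁ = 1.13×10⁻⁵ T, B₂ = 5.06×10⁻⁶ T.
Between parallel currents the two contributions point in opposite directions, so they subtract. B = |B₁ − B₂| = |1.13×10⁻⁵ − 5.06×10⁻⁶| = 6.25×10⁻⁶ T.

B ≈ 6.25 μT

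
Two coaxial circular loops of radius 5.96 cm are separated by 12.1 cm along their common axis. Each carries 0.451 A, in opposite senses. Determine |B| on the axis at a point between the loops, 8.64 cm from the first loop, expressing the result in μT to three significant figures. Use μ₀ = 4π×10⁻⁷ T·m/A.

Each loop contributes B = μ₀IR²/[2(R²+z²)^(3/2)] on the axis, with z measured from that loop.
Loop 1 (z = 0.0864 m): B₁ = 8.70×10⁻⁷ T. Loop 2 (z = 0.0346 m): B₂ = 3.08×10⁻⁶ T.
The fields oppose: B = |B₁ − B₂| = 2.20×10⁻⁶ T.

B ≈ 2.20 μT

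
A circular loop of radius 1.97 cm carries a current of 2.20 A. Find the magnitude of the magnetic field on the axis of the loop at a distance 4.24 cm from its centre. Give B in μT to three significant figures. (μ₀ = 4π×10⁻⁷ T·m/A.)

B ≈ 5.25 μT

On the axis of a circular loop, B = μ₀IR² / [2(R²+z²)^(3/2)].
R² + z² = (0.0197)² + (0.0424)² = 0.002186 m², and (R²+z²)^(3/2) = 1.02×10⁻⁴ m³.
B = (4π×10⁻⁷ × 2.20 × 0.0003881) / (2 × 1.02×10⁻⁴) = 5.25×10⁻⁶ T.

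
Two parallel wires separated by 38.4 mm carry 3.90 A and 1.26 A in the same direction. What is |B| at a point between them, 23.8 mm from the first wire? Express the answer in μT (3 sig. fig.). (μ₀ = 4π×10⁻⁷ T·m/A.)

B ≈ 15.5 μT

Each long wire gives B = μ₀I/(2πd). Distances are d₁ = 0.0238 m and d₂ = 0.0146 m.
B₁ = 3.28×10⁻⁵ T, B₂ = 1.73×10⁻⁵ T.
Between parallel currents the two contributions point in opposite directions, so they subtract. B = |B₁ − B₂| = |3.28×10⁻⁵ − 1.73×10⁻⁵| = 1.55×10⁻⁵ T.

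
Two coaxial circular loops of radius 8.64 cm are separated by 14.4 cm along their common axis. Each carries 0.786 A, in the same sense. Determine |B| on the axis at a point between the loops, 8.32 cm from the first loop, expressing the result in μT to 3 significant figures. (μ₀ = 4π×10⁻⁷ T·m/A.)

Each loop contributes B = μ₀IR²/[2(R²+z²)^(3/2)] on the axis, with z measured from that loop.
Loop 1 (z = 0.0832 m): B₁ = 2.14×10⁻⁶ T. Loop 2 (z = 0.0608 m): B₂ = 3.13×10⁻⁶ T.
The fields add: B = B₁ + B₂ = 5.26×10⁻⁶ T.

B ≈ 5.26 μT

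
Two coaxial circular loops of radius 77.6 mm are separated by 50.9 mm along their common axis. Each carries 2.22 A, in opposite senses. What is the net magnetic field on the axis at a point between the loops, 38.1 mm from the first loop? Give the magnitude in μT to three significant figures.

Each loop contributes B = μ₀IR²/[2(R²+z²)^(3/2)] on the axis, with z measured from that loop.
Loop 1 (z = 0.0381 m): B₁ = 1.30×10⁻⁵ T. Loop 2 (z = 0.0128 m): B₂ = 1.73×10⁻⁵ T.
The fields oppose: B = |B₁ − B₂| = 4.26×10⁻⁶ T.

B ≈ 4.26 μT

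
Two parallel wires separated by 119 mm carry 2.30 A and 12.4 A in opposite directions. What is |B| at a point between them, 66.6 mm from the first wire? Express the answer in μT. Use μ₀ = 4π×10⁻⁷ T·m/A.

Each long wire gives B = μ₀I/(2πd). Distances are d₁ = 0.0666 m and d₂ = 0.0524 m.
B₁ = 6.91×10⁻⁶ T, B₂ = 4.73×10⁻⁵ T.
Between antiparallel currents both contributions point the same way, so they add. B = B₁ + B₂ = 6.91×10⁻⁶ + 4.73×10⁻⁵ = 5.42×10⁻⁵ T.

B ≈ 54.2 μT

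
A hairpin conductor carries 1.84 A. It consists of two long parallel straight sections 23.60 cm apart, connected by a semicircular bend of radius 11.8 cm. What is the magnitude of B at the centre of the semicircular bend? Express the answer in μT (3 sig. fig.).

The semicircular arc contributes B_arc = μ₀I·π/(4πR) = μ₀I/(4R) = 4.90×10⁻⁶ T.
Each semi-infinite lead is at perpendicular distance R = 0.118 m from the centre, with the perpendicular foot at its near end, so it contributes μ₀I/(4πR); both point the same way, together 3.12×10⁻⁶ T.
Arc and leads all point the same direction: B = 4.90×10⁻⁶ + 3.12×10⁻⁶ = 8.02×10⁻⁶ T.

B ≈ 8.02 μT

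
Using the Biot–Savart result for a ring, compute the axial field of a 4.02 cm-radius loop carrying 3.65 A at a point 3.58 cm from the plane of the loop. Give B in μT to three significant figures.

B ≈ 23.8 μT

On the axis of a circular loop, B = μ₀IR² / [2(R²+z²)^(3/2)].
R² + z² = (0.0402)² + (0.0358)² = 0.002898 m², and (R²+z²)^(3/2) = 1.56×10⁻⁴ m³.
B = (4π×10⁻⁷ × 3.65 × 0.001616) / (2 × 1.56×10⁻⁴) = 2.38×10⁻⁵ T.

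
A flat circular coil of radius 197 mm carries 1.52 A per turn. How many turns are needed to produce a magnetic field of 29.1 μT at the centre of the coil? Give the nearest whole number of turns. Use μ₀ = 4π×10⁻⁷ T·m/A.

For an N-turn coil, B = Nμ₀I/(2R). A single turn gives B₁ = 4.85×10⁻⁶ T with R = 0.197 m.
N = B/B₁ = 2.91×10⁻⁵ / 4.85×10⁻⁶ = 6.00.

N = 6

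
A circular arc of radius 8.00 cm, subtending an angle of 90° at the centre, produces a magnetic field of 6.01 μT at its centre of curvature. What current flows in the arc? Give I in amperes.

I ≈ 3.06 A

For a circular arc, B = μ₀Iφ/(4πR) with φ in radians; here φ = 1.571 rad.
So I = 4πRB/(μ₀φ) = 4π × 0.08 × 6.01×10⁻⁶ / (4π×10⁻⁷ × 1.571) = 3.06 A.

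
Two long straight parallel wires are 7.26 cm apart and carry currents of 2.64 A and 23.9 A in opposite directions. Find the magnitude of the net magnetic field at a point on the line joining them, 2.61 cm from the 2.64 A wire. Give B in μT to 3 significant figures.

B ≈ 123 μT

Each long wire gives B = μ₀I/(2πd). Distances are d₁ = 0.0261 m and d₂ = 0.0465 m.
B₁ = 2.02×10⁻⁵ T, B₂ = 1.03×10⁻⁴ T.
Between antiparallel currents both contributions point the same way, so they add. B = B₁ + B₂ = 2.02×10⁻⁵ + 1.03×10⁻⁴ = 1.23×10⁻⁴ T.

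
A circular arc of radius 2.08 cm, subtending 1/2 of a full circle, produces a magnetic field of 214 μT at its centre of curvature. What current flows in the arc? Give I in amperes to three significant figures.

I ≈ 14.2 A

For a circular arc, B = μ₀Iφ/(4πR) with φ in radians; here φ = 3.142 rad.
So I = 4πRB/(μ₀φ) = 4π × 0.0208 × 2.14×10⁻⁴ / (4π×10⁻⁷ × 3.142) = 14.2 A.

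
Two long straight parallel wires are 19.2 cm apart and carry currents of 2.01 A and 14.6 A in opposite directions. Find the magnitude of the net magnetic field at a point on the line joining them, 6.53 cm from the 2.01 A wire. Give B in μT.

Each long wire gives B = μ₀I/(2πd). Distances are d₁ = 0.0653 m and d₂ = 0.1267 m.
B₁ = 6.16×10⁻⁶ T, B₂ = 2.30×10⁻⁵ T.
Between antiparallel currents both contributions point the same way, so they add. B = B₁ + B₂ = 6.16×10⁻⁶ + 2.30×10⁻⁵ = 2.92×10⁻⁵ T.

B ≈ 29.2 μT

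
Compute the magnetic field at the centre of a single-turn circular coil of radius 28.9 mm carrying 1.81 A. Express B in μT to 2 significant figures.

At the centre of a circular loop the Biot–Savart law gives B = μ₀I/(2R).
B = (4π×10⁻⁷ × 1.81) / (2 × 0.0289) = 3.94×10⁻⁵ T.

B ≈ 39 μT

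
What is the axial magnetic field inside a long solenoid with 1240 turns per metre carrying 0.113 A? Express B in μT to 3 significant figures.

B ≈ 176 μT

Inside a long solenoid, B = μ₀nI with n = 1240 turns/m.
B = 4π×10⁻⁷ × 1240 × 0.113 = 1.76×10⁻⁴ T.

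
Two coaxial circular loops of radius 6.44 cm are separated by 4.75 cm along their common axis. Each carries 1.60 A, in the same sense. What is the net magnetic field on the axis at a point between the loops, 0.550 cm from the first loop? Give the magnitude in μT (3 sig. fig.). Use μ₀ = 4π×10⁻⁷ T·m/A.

B ≈ 24.6 μT

Each loop contributes B = μ₀IR²/[2(R²+z²)^(3/2)] on the axis, with z measured from that loop.
Loop 1 (z = 0.0055 m): B₁ = 1.54×10⁻⁵ T. Loop 2 (z = 0.042 m): B₂ = 9.17×10⁻⁶ T.
The fields add: B = B₁ + B₂ = 2.46×10⁻⁵ T.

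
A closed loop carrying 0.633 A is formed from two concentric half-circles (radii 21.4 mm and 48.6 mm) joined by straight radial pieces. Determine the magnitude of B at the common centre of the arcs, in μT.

B ≈ 5.20 μT

The radial connectors point toward the centre, so dl × r̂ = 0 and they contribute nothing.
Each semicircle gives μ₀I/(4R): inner arc 9.29×10⁻⁶ T, outer arc 4.09×10⁻⁶ T.
The two arcs carry current in opposite angular senses, so their fields oppose: B = |9.29×10⁻⁶ − 4.09×10⁻⁶| = 5.20×10⁻⁶ T.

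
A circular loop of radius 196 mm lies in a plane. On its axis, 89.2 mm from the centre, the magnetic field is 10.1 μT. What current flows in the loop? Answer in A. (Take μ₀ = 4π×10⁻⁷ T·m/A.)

I ≈ 4.18 A

On the axis of a loop, B = μ₀IR²/[2(R²+z²)^(3/2)], so I = 2B(R²+z²)^(3/2)/(μ₀R²).
R² + z² = 0.03842 + 0.007957 = 0.04637 m²; raised to 3/2 gives 9.99×10⁻³ m³.
I = 2 × 1.01×10⁻⁵ × 9.99×10⁻³ / (1.26×10⁻⁶ × 0.03842) = 4.18 A.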